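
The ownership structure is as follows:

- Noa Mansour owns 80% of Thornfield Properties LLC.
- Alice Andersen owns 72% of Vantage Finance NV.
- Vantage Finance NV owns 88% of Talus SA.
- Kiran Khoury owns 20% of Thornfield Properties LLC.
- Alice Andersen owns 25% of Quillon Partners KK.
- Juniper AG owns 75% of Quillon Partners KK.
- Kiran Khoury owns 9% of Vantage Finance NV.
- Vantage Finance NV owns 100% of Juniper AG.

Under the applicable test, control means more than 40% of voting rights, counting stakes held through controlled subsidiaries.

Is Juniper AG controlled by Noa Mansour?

Noa holds 80% of Thornfield, so Noa controls Thornfield.
Neither Noa nor any entity Noa controls holds any voting interest in Juniper.
So Noa does not control Juniper.

No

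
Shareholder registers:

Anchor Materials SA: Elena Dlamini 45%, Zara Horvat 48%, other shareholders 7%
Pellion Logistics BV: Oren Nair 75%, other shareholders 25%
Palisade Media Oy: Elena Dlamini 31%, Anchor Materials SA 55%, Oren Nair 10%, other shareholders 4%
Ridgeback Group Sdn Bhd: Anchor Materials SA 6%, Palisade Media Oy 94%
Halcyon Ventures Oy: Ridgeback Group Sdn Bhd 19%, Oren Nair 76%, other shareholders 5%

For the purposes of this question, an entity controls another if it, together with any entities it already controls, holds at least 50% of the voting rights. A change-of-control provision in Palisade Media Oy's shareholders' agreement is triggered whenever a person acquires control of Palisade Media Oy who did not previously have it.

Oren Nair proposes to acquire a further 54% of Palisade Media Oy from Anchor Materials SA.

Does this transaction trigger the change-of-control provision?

Yes

The purchase adds only to Oren's holdings (Anchor's stake shrinks), so Oren is the only person who could newly come to control Palisade.
Oren holds 75% of Pellion, so Oren controls Pellion.
Oren holds 76% of Halcyon, so Oren controls Halcyon.
In Palisade, Oren's side holds only 10%, not ≥ 50%.
So before the transaction, Oren does not control Palisade.
After the purchase, Oren's direct stake in Palisade rises to 10% + 54% = 64%, and Anchor's stake falls to 1%.
Oren holds 64% of Palisade, so Oren controls Palisade.
Oren did not control Palisade before and does after, so the clause is triggered.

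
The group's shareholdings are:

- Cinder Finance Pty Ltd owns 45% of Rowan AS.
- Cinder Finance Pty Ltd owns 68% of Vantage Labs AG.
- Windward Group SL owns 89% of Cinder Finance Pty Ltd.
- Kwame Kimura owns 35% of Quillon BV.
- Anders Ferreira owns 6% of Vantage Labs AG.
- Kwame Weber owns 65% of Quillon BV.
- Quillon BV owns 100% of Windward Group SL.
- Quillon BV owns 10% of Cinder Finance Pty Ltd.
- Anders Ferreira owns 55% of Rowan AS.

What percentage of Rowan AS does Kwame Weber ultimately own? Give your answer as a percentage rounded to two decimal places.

28.96%

Kwame Weber reaches Rowan along 2 paths.
Via Quillon → Windward → Cinder: 65% × 100% × 89% × 45% = 26.0325%.
Via Quillon → Cinder: 65% × 10% × 45% = 2.925%.
Total: 26.0325% + 2.925% = 28.9575%.
Rounded: 28.96%.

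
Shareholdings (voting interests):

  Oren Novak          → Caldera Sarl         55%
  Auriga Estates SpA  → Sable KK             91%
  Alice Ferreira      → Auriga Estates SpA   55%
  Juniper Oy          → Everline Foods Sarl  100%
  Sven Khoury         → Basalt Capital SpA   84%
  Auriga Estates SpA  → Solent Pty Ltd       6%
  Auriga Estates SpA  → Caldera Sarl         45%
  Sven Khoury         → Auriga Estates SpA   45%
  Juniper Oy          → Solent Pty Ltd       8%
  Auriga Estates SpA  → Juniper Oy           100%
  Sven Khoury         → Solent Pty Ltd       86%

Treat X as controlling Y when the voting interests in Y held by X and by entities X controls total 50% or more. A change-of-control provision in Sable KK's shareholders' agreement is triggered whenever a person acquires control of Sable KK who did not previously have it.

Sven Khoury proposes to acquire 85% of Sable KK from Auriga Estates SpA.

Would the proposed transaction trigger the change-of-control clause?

The purchase adds only to Sven's holdings (Auriga's stake shrinks), so Sven is the only person who could newly come to control Sable.
Sven holds 86% of Solent, so Sven controls Solent.
Sven holds 84% of Basalt, so Sven controls Basalt.
Neither Sven nor any entity Sven controls holds any voting interest in Sable.
So before the transaction, Sven does not control Sable.
After the purchase, Sven holds 85% of Sable directly, and Auriga's stake falls to 6%.
Sven holds 85% of Sable, so Sven controls Sable.
Sven did not control Sable before and does after, so the clause is triggered.

Yes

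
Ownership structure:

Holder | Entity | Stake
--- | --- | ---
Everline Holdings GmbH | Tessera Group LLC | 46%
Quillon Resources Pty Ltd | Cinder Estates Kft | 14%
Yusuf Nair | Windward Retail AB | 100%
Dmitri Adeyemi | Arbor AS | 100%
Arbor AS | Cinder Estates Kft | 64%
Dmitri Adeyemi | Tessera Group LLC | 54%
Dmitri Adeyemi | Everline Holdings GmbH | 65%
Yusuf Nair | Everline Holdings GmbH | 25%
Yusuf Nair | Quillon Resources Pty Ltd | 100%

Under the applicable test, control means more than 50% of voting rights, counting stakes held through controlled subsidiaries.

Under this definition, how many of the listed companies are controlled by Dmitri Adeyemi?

Dmitri holds 65% of Everline, so Dmitri controls Everline.
Dmitri holds 100% of Arbor, so Dmitri controls Arbor.
Arbor holds 64% of Cinder, so Dmitri controls Cinder.
Dmitri and Everline together hold 54% + 46% = 100% of Tessera, so Dmitri controls Tessera.
No other company's threshold is met.
Dmitri controls 4 companies.

4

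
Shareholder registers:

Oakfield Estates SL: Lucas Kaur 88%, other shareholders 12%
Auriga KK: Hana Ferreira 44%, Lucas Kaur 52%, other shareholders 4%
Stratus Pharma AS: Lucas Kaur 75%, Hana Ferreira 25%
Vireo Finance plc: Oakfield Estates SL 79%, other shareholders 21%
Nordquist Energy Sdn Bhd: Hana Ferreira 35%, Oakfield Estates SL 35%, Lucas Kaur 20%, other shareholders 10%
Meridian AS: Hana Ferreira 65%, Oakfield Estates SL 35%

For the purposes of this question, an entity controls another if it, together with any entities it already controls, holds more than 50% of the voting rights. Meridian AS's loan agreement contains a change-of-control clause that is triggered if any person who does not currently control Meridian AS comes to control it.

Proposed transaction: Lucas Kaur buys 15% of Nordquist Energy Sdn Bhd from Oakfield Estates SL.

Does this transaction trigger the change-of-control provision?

No

The purchase adds only to Lucas's holdings (Oakfield's stake shrinks), so Lucas is the only person who could newly come to control Meridian.
Lucas holds 88% of Oakfield, so Lucas controls Oakfield.
Lucas holds 52% of Auriga, so Lucas controls Auriga.
Lucas holds 75% of Stratus, so Lucas controls Stratus.
Oakfield holds 79% of Vireo, so Lucas controls Vireo.
Oakfield and Lucas together hold 35% + 20% = 55% of Nordquist, so Lucas controls Nordquist.
In Meridian, Lucas's side holds only 35%, not > 50%.
So before the transaction, Lucas does not control Meridian.
After the purchase, Lucas's direct stake in Nordquist rises to 20% + 15% = 35%, and Oakfield's stake falls to 20%.
Oakfield and Lucas together hold 20% + 35% = 55% of Nordquist, so Lucas controls Nordquist.
After the transaction, Lucas's side holds 35% of Meridian, not > 50%, so Lucas still does not control Meridian.
No new person acquires control, so the clause is not triggered.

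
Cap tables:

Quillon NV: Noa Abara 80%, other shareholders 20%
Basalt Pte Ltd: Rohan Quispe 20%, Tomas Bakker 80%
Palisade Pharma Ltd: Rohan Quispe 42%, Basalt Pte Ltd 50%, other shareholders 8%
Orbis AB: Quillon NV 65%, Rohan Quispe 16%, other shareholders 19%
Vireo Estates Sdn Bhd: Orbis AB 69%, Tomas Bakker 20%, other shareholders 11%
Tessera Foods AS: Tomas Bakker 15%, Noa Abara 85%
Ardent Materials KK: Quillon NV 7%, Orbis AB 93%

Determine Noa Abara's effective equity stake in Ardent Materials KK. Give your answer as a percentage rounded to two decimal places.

Noa reaches Ardent along 2 paths.
Via Quillon: 80% × 7% = 5.6%.
Via Quillon → Orbis: 80% × 65% × 93% = 48.36%.
Total: 5.6% + 48.36% = 53.96%.

53.96%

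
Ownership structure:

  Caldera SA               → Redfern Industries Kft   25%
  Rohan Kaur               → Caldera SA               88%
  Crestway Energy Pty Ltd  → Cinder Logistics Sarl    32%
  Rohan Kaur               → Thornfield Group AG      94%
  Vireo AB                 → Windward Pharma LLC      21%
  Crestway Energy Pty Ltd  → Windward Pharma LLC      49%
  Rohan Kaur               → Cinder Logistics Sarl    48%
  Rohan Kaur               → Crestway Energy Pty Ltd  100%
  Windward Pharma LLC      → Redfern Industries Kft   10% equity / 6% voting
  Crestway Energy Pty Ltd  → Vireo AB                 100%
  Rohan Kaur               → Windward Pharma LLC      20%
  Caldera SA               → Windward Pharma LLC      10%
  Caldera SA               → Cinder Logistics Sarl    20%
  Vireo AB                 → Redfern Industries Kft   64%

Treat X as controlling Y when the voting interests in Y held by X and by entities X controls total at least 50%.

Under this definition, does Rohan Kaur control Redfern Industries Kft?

Rohan holds 88% of Caldera, so Rohan controls Caldera.
Rohan holds 100% of Crestway, so Rohan controls Crestway.
Crestway holds 100% of Vireo, so Rohan controls Vireo.
Crestway and Rohan and Caldera and Vireo together hold 49% + 20% + 10% + 21% = 100% of Windward, so Rohan controls Windward.
Windward and Vireo and Caldera together hold 6% + 64% + 25% = 95% of Redfern, so Rohan controls Redfern.

Yes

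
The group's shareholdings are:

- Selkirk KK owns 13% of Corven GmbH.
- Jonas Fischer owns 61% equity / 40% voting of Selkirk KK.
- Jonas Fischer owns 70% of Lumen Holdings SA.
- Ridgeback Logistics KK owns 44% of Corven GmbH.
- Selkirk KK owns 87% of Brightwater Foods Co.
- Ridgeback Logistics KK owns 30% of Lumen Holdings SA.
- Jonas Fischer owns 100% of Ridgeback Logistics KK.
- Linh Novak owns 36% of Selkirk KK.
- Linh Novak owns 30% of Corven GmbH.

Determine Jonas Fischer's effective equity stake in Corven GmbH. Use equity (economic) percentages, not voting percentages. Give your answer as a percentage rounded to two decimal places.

51.93%

Jonas reaches Corven along 2 paths.
Via Selkirk: 61% × 13% = 7.93%.
Via Ridgeback: 100% × 44% = 44%.
Total: 7.93% + 44% = 51.93%.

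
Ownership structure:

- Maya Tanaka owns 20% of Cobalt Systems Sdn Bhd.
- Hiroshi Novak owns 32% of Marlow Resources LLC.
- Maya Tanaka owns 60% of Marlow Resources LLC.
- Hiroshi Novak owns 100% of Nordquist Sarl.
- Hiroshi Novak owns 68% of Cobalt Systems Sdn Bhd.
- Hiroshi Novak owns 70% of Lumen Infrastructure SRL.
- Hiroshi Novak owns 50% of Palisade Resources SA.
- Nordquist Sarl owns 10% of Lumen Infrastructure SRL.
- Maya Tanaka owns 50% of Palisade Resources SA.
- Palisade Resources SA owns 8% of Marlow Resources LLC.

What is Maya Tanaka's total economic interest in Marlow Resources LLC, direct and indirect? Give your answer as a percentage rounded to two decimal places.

Maya reaches Marlow along 2 paths.
Direct stake: 60% = 60%.
Via Palisade: 50% × 8% = 4%.
Total: 60% + 4% = 64%.
Rounded: 64.00%.

64.00%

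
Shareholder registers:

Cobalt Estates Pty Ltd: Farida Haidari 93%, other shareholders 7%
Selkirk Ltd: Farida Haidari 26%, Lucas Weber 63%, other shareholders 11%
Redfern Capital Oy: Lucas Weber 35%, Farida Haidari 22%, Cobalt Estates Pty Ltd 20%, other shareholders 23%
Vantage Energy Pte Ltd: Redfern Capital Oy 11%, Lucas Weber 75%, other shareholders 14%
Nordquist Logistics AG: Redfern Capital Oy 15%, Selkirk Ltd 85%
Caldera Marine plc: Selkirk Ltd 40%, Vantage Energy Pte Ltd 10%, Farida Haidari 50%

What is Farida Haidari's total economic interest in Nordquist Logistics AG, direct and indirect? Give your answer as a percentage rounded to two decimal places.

28.19%

Farida reaches Nordquist along 3 paths.
Via Redfern: 22% × 15% = 3.3%.
Via Cobalt → Redfern: 93% × 20% × 15% = 2.79%.
Via Selkirk: 26% × 85% = 22.1%.
Total: 3.3% + 2.79% + 22.1% = 28.19%.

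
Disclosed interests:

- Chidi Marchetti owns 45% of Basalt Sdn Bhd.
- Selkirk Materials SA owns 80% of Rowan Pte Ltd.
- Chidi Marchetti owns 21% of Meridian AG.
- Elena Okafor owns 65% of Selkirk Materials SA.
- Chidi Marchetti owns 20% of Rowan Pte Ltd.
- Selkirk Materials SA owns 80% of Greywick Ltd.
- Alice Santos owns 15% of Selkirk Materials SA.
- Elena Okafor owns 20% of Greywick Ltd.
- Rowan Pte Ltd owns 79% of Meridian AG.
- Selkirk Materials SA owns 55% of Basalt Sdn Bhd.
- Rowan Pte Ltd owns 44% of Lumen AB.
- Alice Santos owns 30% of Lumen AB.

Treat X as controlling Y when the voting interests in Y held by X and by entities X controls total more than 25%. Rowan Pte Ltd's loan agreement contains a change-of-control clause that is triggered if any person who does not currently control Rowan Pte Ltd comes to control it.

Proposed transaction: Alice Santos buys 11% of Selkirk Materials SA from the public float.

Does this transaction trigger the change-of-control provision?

Yes

The purchase changes only Alice's holdings, so Alice is the only person who could newly come to control Rowan.
Alice holds 30% of Lumen, so Alice controls Lumen.
Neither Alice nor any entity Alice controls holds any voting interest in Rowan.
So before the transaction, Alice does not control Rowan.
After the purchase, Alice's direct stake in Selkirk rises to 15% + 11% = 26%.
Alice holds 26% of Selkirk, so Alice controls Selkirk.
Selkirk holds 80% of Rowan, so Alice controls Rowan.
Alice did not control Rowan before and does after, so the clause is triggered.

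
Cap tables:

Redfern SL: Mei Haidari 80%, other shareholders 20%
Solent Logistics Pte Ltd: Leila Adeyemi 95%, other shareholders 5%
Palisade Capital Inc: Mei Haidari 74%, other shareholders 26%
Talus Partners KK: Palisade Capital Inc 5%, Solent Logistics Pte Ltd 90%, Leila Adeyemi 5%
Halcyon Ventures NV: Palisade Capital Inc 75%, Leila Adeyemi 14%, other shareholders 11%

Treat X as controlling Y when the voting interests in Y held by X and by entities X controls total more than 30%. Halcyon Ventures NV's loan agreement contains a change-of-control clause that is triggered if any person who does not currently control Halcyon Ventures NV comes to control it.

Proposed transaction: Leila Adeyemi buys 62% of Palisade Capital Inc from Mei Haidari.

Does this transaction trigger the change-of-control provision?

The purchase adds only to Leila's holdings (Mei's stake shrinks), so Leila is the only person who could newly come to control Halcyon.
Leila holds 95% of Solent, so Leila controls Solent.
Solent and Leila together hold 90% + 5% = 95% of Talus, so Leila controls Talus.
In Halcyon, Leila's side holds only 14%, not > 30%.
So before the transaction, Leila does not control Halcyon.
After the purchase, Leila holds 62% of Palisade directly, and Mei's stake falls to 12%.
Leila holds 62% of Palisade, so Leila controls Palisade.
Palisade and Leila together hold 75% + 14% = 89% of Halcyon, so Leila controls Halcyon.
Leila did not control Halcyon before and does after, so the clause is triggered.

Yes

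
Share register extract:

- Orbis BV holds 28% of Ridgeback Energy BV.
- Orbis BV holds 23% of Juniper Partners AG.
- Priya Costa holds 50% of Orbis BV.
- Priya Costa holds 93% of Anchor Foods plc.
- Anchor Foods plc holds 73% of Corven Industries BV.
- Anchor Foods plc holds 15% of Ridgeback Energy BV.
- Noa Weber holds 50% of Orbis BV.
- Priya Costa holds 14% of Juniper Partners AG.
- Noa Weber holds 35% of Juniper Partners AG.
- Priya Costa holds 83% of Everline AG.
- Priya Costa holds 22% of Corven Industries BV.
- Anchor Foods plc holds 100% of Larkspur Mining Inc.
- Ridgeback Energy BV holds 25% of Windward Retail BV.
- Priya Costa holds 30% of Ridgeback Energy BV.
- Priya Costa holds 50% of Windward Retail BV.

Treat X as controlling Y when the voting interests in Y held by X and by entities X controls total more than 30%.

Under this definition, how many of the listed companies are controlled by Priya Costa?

Priya holds 50% of Orbis, so Priya controls Orbis.
Priya holds 83% of Everline, so Priya controls Everline.
Priya holds 93% of Anchor, so Priya controls Anchor.
Priya and Orbis together hold 14% + 23% = 37% of Juniper, so Priya controls Juniper.
Priya and Anchor and Orbis together hold 30% + 15% + 28% = 73% of Ridgeback, so Priya controls Ridgeback.
Anchor holds 100% of Larkspur, so Priya controls Larkspur.
Ridgeback and Priya together hold 25% + 50% = 75% of Windward, so Priya controls Windward.
Anchor and Priya together hold 73% + 22% = 95% of Corven, so Priya controls Corven.
Priya controls 8 companies.

8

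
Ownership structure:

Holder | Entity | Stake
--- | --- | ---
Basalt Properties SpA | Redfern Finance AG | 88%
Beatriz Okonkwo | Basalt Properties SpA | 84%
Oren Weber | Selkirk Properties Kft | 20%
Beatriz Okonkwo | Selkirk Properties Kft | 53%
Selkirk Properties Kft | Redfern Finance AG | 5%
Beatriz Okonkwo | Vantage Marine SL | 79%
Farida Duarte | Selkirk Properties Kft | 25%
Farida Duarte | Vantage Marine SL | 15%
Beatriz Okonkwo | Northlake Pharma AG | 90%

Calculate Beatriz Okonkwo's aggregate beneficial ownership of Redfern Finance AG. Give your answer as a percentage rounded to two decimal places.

Beatriz reaches Redfern along 2 paths.
Via Basalt: 84% × 88% = 73.92%.
Via Selkirk: 53% × 5% = 2.65%.
Total: 73.92% + 2.65% = 76.57%.

76.57%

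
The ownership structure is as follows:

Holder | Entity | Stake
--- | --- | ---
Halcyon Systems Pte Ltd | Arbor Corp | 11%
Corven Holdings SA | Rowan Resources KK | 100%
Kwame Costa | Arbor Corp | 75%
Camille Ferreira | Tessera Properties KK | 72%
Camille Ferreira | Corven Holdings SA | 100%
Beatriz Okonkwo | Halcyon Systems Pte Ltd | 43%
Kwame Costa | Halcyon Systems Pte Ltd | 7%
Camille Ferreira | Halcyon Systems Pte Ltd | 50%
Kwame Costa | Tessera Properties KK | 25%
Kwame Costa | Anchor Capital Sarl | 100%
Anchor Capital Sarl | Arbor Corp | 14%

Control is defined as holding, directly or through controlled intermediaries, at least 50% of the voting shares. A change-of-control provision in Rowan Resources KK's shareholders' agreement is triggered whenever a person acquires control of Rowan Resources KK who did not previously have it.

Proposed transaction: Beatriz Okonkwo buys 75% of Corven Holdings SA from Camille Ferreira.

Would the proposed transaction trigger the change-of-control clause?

The purchase adds only to Beatriz's holdings (Camille's stake shrinks), so Beatriz is the only person who could newly come to control Rowan.
Beatriz's largest direct stake is 43% in Halcyon, which does not meet the threshold, so Beatriz controls no company.
Neither Beatriz nor any entity Beatriz controls holds any voting interest in Rowan.
So before the transaction, Beatriz does not control Rowan.
After the purchase, Beatriz holds 75% of Corven directly, and Camille's stake falls to 25%.
Beatriz holds 75% of Corven, so Beatriz controls Corven.
Corven holds 100% of Rowan, so Beatriz controls Rowan.
Beatriz did not control Rowan before and does after, so the clause is triggered.

Yes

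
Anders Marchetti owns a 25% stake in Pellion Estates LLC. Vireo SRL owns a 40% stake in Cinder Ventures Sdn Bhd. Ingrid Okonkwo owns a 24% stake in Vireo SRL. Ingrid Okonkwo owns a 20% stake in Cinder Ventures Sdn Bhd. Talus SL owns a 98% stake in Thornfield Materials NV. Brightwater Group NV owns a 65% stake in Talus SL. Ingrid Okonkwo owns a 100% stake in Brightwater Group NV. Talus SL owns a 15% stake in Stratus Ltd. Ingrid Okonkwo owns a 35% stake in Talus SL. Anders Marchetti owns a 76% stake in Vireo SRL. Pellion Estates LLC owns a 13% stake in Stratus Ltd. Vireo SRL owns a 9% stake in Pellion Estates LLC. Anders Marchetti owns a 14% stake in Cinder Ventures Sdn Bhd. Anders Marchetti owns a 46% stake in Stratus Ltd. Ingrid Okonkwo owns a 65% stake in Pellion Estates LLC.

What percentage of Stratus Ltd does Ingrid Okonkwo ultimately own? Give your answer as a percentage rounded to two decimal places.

Ingrid reaches Stratus along 4 paths.
Via Pellion: 65% × 13% = 8.45%.
Via Vireo → Pellion: 24% × 9% × 13% = 0.2808%.
Via Brightwater → Talus: 100% × 65% × 15% = 9.75%.
Via Talus: 35% × 15% = 5.25%.
Total: 8.45% + 0.2808% + 9.75% + 5.25% = 23.7308%.
Rounded: 23.73%.

23.73%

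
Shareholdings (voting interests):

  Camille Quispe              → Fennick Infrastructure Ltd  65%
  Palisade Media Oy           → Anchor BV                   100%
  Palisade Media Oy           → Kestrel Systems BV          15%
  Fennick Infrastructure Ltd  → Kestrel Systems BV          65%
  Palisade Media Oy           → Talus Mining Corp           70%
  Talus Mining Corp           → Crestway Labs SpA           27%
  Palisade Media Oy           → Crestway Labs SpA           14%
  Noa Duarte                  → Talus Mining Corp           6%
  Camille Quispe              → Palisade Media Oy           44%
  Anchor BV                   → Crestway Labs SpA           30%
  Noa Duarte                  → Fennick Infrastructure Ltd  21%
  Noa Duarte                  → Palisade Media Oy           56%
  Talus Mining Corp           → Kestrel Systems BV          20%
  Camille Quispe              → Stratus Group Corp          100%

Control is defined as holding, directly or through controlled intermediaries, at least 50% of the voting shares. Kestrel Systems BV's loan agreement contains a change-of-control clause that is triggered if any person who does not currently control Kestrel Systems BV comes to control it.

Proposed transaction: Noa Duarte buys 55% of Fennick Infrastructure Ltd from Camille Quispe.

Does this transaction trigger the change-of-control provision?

The purchase adds only to Noa's holdings (Camille's stake shrinks), so Noa is the only person who could newly come to control Kestrel.
Noa holds 56% of Palisade, so Noa controls Palisade.
Palisade holds 100% of Anchor, so Noa controls Anchor.
Palisade and Noa together hold 70% + 6% = 76% of Talus, so Noa controls Talus.
Talus and Anchor and Palisade together hold 27% + 30% + 14% = 71% of Crestway, so Noa controls Crestway.
In Kestrel, Noa's side holds only 20% + 15% = 35%, not ≥ 50%.
So before the transaction, Noa does not control Kestrel.
After the purchase, Noa's direct stake in Fennick rises to 21% + 55% = 76%, and Camille's stake falls to 10%.
Noa holds 76% of Fennick, so Noa controls Fennick.
Talus and Fennick and Palisade together hold 20% + 65% + 15% = 100% of Kestrel, so Noa controls Kestrel.
Noa did not control Kestrel before and does after, so the clause is triggered.

Yes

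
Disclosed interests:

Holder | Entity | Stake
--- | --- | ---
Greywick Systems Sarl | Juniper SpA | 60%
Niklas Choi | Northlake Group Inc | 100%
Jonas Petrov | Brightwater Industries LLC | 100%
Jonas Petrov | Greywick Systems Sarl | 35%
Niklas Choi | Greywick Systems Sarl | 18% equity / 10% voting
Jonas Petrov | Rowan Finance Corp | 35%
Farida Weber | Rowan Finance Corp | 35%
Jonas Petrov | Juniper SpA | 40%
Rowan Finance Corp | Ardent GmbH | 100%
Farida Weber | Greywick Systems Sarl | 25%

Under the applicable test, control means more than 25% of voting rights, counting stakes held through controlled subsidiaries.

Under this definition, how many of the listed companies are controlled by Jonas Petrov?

Jonas holds 100% of Brightwater, so Jonas controls Brightwater.
Jonas holds 35% of Greywick, so Jonas controls Greywick.
Jonas holds 35% of Rowan, so Jonas controls Rowan.
Rowan holds 100% of Ardent, so Jonas controls Ardent.
Jonas and Greywick together hold 40% + 60% = 100% of Juniper, so Jonas controls Juniper.
No other company's threshold is met.
Jonas controls 5 companies.

5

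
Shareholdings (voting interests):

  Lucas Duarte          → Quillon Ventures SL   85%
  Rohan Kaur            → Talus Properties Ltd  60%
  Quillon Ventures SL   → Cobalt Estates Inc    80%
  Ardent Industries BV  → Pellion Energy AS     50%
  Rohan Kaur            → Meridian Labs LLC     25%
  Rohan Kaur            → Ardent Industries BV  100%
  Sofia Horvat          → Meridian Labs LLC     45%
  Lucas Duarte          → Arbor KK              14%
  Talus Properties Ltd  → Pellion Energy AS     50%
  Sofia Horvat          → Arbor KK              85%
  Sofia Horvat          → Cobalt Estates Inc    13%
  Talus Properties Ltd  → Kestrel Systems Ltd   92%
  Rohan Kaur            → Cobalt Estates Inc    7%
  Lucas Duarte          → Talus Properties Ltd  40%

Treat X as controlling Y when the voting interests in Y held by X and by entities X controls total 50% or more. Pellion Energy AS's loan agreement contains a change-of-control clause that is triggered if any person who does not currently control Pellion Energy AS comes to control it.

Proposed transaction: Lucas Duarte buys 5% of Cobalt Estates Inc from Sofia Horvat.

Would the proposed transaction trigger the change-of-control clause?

No

The purchase adds only to Lucas's holdings (Sofia's stake shrinks), so Lucas is the only person who could newly come to control Pellion.
Lucas holds 85% of Quillon, so Lucas controls Quillon.
Quillon holds 80% of Cobalt, so Lucas controls Cobalt.
Neither Lucas nor any entity Lucas controls holds any voting interest in Pellion.
So before the transaction, Lucas does not control Pellion.
After the purchase, Lucas holds 5% of Cobalt directly, and Sofia's stake falls to 8%.
Quillon and Lucas together hold 80% + 5% = 85% of Cobalt, so Lucas controls Cobalt.
After the transaction, neither Lucas nor any entity Lucas controls holds a voting interest in Pellion, so Lucas still does not control it.
No new person acquires control, so the clause is not triggered.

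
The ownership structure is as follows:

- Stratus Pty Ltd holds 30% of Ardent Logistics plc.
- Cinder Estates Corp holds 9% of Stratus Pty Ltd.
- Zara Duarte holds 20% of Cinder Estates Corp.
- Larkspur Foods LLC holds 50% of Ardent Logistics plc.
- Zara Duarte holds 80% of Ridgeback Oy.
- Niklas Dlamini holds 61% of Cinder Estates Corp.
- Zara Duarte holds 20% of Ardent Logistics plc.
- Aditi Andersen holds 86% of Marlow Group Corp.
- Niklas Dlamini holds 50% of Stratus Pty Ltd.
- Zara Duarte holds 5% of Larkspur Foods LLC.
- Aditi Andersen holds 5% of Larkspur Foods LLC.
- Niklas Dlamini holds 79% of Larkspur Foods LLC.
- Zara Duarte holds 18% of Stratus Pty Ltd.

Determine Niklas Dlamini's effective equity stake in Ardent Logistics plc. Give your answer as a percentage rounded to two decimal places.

Niklas reaches Ardent along 3 paths.
Via Cinder → Stratus: 61% × 9% × 30% = 1.647%.
Via Stratus: 50% × 30% = 15%.
Via Larkspur: 79% × 50% = 39.5%.
Total: 1.647% + 15% + 39.5% = 56.147%.
Rounded: 56.15%.

56.15%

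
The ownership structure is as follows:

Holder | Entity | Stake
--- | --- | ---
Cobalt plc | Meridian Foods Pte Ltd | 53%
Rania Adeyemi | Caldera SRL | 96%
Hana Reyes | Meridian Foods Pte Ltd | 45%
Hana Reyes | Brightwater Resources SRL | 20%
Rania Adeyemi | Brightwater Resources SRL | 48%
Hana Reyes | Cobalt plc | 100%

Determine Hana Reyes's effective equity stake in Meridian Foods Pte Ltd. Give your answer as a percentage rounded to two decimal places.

98.00%

Hana reaches Meridian along 2 paths.
Via Cobalt: 100% × 53% = 53%.
Direct stake: 45% = 45%.
Total: 53% + 45% = 98%.
Rounded: 98.00%.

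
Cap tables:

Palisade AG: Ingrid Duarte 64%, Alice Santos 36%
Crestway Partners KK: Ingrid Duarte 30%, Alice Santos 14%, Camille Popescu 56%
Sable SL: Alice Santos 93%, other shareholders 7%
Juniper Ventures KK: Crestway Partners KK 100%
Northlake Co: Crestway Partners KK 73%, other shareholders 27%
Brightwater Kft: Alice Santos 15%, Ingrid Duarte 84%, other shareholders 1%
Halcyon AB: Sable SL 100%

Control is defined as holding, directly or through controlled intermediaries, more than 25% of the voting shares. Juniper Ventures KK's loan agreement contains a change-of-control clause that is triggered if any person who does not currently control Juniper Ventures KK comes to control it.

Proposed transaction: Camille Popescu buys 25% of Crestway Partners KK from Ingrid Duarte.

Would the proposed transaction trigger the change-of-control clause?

No

The purchase adds only to Camille's holdings (Ingrid's stake shrinks), so Camille is the only person who could newly come to control Juniper.
Camille holds 56% of Crestway, so Camille controls Crestway.
Crestway holds 100% of Juniper, so Camille controls Juniper.
So Camille already controls Juniper before the transaction.
After the purchase, Camille's direct stake in Crestway rises to 56% + 25% = 81%, and Ingrid's stake falls to 5%.
Camille controlled Juniper already, so this is not a new person acquiring control; every other person's position is unchanged or reduced.
No new person acquires control, so the clause is not triggered.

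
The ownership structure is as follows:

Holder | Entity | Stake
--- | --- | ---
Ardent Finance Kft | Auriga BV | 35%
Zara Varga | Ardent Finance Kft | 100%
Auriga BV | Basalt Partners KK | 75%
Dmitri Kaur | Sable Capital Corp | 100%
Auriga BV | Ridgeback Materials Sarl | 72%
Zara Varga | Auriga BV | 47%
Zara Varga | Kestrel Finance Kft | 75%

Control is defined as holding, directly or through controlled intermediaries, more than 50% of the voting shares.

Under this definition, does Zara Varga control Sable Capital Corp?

No

Zara holds 100% of Ardent, so Zara controls Ardent.
Zara holds 75% of Kestrel, so Zara controls Kestrel.
Ardent and Zara together hold 35% + 47% = 82% of Auriga, so Zara controls Auriga.
Auriga holds 72% of Ridgeback, so Zara controls Ridgeback.
Auriga holds 75% of Basalt, so Zara controls Basalt.
Neither Zara nor any entity Zara controls holds any voting interest in Sable.
So Zara does not control Sable.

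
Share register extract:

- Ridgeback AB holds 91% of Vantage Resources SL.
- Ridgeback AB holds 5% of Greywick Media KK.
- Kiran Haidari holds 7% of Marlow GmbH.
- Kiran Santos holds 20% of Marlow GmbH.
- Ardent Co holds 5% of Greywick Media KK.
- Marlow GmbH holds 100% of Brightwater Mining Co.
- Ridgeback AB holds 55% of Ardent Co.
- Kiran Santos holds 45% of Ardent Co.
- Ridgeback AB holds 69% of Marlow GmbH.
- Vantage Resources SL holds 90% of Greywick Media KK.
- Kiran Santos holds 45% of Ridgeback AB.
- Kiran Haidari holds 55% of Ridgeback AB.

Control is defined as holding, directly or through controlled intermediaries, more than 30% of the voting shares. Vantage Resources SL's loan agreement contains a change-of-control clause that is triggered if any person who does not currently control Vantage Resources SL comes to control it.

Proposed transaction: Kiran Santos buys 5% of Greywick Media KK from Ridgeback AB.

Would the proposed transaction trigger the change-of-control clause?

No

The purchase adds only to Kiran Santos's holdings (Ridgeback's stake shrinks), so Kiran Santos is the only person who could newly come to control Vantage.
Kiran Santos holds 45% of Ridgeback, so Kiran Santos controls Ridgeback.
Ridgeback holds 91% of Vantage, so Kiran Santos controls Vantage.
So Kiran Santos already controls Vantage before the transaction.
After the purchase, Kiran Santos holds 5% of Greywick directly, and Ridgeback's stake falls to 0%.
Kiran Santos controlled Vantage already, so this is not a new person acquiring control; every other person's position is unchanged or reduced.
No new person acquires control, so the clause is not triggered.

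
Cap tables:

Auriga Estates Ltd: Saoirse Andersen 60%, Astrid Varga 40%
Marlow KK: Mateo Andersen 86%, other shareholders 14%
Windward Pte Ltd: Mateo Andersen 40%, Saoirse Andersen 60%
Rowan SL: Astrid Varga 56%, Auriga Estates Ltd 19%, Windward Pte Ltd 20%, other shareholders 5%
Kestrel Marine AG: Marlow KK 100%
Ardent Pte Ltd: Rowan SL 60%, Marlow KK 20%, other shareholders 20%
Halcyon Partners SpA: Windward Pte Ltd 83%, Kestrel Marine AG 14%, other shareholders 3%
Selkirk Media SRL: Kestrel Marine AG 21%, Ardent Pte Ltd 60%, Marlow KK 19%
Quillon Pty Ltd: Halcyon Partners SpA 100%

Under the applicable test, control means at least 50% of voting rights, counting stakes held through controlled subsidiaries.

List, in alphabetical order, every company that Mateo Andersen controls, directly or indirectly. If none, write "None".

Mateo holds 86% of Marlow, so Mateo controls Marlow.
Marlow holds 100% of Kestrel, so Mateo controls Kestrel.
No other company's threshold is met.

Kestrel Marine AG, Marlow KK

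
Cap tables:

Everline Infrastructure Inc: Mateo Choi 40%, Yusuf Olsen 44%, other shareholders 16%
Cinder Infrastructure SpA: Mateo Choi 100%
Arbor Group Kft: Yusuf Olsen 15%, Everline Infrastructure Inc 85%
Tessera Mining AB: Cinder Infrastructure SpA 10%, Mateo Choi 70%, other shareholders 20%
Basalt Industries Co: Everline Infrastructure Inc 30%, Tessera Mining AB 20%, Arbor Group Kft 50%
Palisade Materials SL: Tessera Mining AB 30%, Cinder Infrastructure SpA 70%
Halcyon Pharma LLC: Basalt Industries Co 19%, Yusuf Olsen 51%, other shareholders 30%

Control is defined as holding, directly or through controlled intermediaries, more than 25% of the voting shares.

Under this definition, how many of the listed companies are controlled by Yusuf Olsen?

4

Yusuf holds 44% of Everline, so Yusuf controls Everline.
Yusuf and Everline together hold 15% + 85% = 100% of Arbor, so Yusuf controls Arbor.
Everline and Arbor together hold 30% + 50% = 80% of Basalt, so Yusuf controls Basalt.
Basalt and Yusuf together hold 19% + 51% = 70% of Halcyon, so Yusuf controls Halcyon.
No other company's threshold is met.
Yusuf controls 4 companies.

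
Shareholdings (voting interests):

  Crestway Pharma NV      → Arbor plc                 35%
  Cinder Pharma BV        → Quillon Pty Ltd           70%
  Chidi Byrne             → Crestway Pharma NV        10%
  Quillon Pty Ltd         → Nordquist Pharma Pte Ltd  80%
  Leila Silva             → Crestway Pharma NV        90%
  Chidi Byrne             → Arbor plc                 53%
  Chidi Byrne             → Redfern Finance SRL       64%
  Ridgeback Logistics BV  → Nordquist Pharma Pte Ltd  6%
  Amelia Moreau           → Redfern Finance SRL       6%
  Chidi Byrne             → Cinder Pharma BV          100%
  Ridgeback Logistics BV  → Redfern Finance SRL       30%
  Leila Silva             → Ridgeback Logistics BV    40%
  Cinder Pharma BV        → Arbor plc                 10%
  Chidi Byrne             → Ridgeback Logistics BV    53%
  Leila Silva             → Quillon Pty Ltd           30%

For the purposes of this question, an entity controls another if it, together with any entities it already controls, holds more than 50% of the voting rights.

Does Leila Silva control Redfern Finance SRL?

No

Leila holds 90% of Crestway, so Leila controls Crestway.
Neither Leila nor any entity Leila controls holds any voting interest in Redfern.
So Leila does not control Redfern.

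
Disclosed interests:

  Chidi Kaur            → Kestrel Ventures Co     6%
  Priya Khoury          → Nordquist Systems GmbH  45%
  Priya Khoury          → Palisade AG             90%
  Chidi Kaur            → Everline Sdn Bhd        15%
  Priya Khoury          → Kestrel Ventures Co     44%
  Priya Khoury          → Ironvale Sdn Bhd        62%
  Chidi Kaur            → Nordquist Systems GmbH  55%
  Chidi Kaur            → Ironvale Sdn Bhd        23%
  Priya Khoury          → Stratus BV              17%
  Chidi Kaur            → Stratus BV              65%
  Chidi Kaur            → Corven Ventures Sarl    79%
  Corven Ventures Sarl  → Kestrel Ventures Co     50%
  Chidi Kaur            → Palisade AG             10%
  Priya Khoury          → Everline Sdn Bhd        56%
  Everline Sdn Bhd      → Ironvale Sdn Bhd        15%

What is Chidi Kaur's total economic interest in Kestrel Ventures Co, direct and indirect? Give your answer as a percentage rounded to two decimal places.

Chidi reaches Kestrel along 2 paths.
Direct stake: 6% = 6%.
Via Corven: 79% × 50% = 39.5%.
Total: 6% + 39.5% = 45.5%.
Rounded: 45.50%.

45.50%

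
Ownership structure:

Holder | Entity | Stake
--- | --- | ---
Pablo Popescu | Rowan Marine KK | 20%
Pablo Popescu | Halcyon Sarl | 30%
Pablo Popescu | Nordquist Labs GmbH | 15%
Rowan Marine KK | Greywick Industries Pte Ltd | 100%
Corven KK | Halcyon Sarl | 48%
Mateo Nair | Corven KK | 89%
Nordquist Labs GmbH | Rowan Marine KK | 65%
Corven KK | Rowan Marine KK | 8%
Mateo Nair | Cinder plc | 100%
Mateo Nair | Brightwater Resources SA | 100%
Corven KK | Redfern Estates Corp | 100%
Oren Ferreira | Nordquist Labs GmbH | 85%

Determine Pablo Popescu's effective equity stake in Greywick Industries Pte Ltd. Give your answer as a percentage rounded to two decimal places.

29.75%

Pablo reaches Greywick along 2 paths.
Via Nordquist → Rowan: 15% × 65% × 100% = 9.75%.
Via Rowan: 20% × 100% = 20%.
Total: 9.75% + 20% = 29.75%.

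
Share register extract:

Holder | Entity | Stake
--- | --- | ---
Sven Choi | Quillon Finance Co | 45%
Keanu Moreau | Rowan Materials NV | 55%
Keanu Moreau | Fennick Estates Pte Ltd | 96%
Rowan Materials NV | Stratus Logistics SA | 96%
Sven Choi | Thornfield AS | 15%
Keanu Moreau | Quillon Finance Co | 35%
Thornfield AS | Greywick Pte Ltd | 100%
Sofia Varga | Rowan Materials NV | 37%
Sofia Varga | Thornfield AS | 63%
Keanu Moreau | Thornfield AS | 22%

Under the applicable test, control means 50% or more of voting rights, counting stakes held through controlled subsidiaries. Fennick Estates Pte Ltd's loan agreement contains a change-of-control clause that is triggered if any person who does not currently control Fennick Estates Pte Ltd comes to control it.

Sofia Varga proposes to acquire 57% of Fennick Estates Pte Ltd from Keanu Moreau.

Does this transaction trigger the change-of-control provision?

The purchase adds only to Sofia's holdings (Keanu's stake shrinks), so Sofia is the only person who could newly come to control Fennick.
Sofia holds 63% of Thornfield, so Sofia controls Thornfield.
Thornfield holds 100% of Greywick, so Sofia controls Greywick.
Neither Sofia nor any entity Sofia controls holds any voting interest in Fennick.
So before the transaction, Sofia does not control Fennick.
After the purchase, Sofia holds 57% of Fennick directly, and Keanu's stake falls to 39%.
Sofia holds 57% of Fennick, so Sofia controls Fennick.
Sofia did not control Fennick before and does after, so the clause is triggered.

Yes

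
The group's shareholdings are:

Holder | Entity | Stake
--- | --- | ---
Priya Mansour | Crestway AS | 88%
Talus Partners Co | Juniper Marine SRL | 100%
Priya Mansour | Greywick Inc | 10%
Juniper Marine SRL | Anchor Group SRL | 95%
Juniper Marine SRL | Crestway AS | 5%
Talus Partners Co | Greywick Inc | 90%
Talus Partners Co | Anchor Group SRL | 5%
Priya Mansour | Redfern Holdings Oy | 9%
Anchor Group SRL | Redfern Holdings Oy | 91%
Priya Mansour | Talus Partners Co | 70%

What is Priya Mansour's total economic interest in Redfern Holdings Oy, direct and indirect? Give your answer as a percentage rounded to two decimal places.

Priya reaches Redfern along 3 paths.
Via Talus → Juniper → Anchor: 70% × 100% × 95% × 91% = 60.515%.
Via Talus → Anchor: 70% × 5% × 91% = 3.185%.
Direct stake: 9% = 9%.
Total: 60.515% + 3.185% + 9% = 72.7%.
Rounded: 72.70%.

72.70%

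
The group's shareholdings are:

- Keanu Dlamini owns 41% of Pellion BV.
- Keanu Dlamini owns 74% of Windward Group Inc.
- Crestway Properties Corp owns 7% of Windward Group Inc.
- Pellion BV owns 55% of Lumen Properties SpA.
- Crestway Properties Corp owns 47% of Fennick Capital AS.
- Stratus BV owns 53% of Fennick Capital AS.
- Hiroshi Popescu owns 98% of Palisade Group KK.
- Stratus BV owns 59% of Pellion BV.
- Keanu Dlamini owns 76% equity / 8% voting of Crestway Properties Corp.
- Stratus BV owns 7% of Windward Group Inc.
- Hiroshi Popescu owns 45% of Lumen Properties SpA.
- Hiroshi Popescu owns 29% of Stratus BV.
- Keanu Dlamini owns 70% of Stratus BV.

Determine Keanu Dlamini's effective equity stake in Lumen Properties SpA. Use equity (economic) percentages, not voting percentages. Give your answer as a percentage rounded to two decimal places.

45.27%

Keanu reaches Lumen along 2 paths.
Via Pellion: 41% × 55% = 22.55%.
Via Stratus → Pellion: 70% × 59% × 55% = 22.715%.
Total: 22.55% + 22.715% = 45.265%.
Rounded: 45.27%.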